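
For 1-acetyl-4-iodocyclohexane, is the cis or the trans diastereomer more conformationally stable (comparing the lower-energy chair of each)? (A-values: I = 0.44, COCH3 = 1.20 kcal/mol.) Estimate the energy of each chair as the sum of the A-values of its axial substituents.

trans

At 1,4 positions (parity opposite): cis → (a,e or e,a); trans → (e,e or a,a).
Best chair for cis: E = 0.44 kcal/mol; best chair for trans: E = 0.00 kcal/mol.
The trans isomer is lower by 0.44 kcal/mol.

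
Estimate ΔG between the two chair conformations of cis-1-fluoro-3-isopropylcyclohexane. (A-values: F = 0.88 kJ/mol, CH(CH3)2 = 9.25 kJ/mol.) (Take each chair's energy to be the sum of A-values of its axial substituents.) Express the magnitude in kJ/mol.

C1 and C3 have the same parity, so for the cis isomer the two substituents are e,e in one chair and a,a in the other.
Chair I (fluoro axial, isopropyl axial): E = 10.13 kJ/mol.
Chair II (fluoro equatorial, isopropyl equatorial): E = 0.00 kJ/mol.
ΔE = 10.13 − 0.00 = 10.13 kJ/mol; chair II is more stable.

10.13 kJ/mol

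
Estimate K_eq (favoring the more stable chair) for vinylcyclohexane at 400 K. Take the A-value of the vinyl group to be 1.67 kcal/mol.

One chair has the vinyl group axial (E = 1.67 kcal/mol) and the other has it equatorial (E = 0).
ΔG = 1.67 kcal/mol between the two chairs.
K = exp(ΔG/RT) with R = 1.987×10⁻³ kcal mol⁻¹ K⁻¹ and T = 400 K gives K ≈ 8.18.

K ≈ 8.18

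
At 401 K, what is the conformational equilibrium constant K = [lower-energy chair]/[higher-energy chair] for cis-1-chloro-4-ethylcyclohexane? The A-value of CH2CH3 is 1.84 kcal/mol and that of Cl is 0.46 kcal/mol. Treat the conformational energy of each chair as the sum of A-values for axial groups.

C1 and C4 have opposite parity, so for the cis isomer the two substituents are one axial and one equatorial in each chair.
Chair I (ethyl axial, chloro equatorial): E = 1.84 kcal/mol; chair II (ethyl equatorial, chloro axial): E = 0.46 kcal/mol.
ΔG = 1.38 kcal/mol between the two chairs.
K = exp(ΔG/RT) with R = 1.987×10⁻³ kcal mol⁻¹ K⁻¹ and T = 401 K gives K ≈ 5.65.

K ≈ 5.65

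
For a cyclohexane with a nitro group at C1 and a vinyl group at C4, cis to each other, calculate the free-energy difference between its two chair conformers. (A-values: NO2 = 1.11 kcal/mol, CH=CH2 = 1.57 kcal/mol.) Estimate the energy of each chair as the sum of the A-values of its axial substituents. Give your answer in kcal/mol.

C1 and C4 have opposite parity, so for the cis isomer the two substituents are one axial and one equatorial in each chair.
Chair I (nitro axial, vinyl equatorial): E = 1.11 kcal/mol.
Chair II (nitro equatorial, vinyl axial): E = 1.57 kcal/mol.
ΔE = 1.57 − 1.11 = 0.46 kcal/mol; chair I is more stable.

0.46 kcal/mol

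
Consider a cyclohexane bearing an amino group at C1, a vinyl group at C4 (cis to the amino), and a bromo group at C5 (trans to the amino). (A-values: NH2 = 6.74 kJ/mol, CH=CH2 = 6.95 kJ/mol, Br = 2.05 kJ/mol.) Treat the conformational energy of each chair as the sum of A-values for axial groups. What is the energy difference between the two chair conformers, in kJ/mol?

2.26 kJ/mol

Chair I (amino axial, vinyl equatorial, bromo equatorial): E = 6.74 kJ/mol.
Chair II (amino equatorial, vinyl axial, bromo axial): E = 9.00 kJ/mol.
ΔE = 9.00 − 6.74 = 2.26 kJ/mol; chair I is more stable.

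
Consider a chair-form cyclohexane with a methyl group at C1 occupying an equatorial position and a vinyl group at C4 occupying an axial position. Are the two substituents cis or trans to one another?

C1 and C4 have opposite parity, so their axial bonds point in opposite directions.
With opposite-parity carbons, two substituents on the same face are one axial and one equatorial; opposite faces give both axial or both equatorial.
Here the groups are equatorial/axial → same face → cis.

cis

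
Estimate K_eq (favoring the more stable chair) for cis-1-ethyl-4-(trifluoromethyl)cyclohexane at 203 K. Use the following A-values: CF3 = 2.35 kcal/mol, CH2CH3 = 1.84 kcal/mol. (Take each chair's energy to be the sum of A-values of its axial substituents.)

C1 and C4 have opposite parity, so for the cis isomer the two substituents are one axial and one equatorial in each chair.
Chair I (trifluoromethyl axial, ethyl equatorial): E = 2.35 kcal/mol; chair II (trifluoromethyl equatorial, ethyl axial): E = 1.84 kcal/mol.
ΔG = 0.51 kcal/mol between the two chairs.
K = exp(ΔG/RT) with R = 1.987×10⁻³ kcal mol⁻¹ K⁻¹ and T = 203 K gives K ≈ 3.54.

K ≈ 3.54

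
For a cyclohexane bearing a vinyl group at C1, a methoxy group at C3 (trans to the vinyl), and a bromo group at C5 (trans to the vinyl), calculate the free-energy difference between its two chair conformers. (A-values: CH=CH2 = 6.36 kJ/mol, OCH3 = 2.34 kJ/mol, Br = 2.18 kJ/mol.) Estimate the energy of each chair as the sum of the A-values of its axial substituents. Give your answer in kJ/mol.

Chair I (vinyl axial, methoxy equatorial, bromo equatorial): E = 6.36 kJ/mol.
Chair II (vinyl equatorial, methoxy axial, bromo axial): E = 4.52 kJ/mol.
ΔE = 6.36 − 4.52 = 1.84 kJ/mol; chair II is more stable.

1.84 kJ/mol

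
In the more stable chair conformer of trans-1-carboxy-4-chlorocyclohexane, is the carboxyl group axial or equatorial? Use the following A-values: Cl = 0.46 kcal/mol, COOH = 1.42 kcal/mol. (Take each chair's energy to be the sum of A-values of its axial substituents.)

equatorial

C1 and C4 have opposite parity, so for the trans isomer the two substituents are e,e in one chair and a,a in the other.
Chair I (chloro axial, carboxyl axial): E = 1.88 kcal/mol.
Chair II (chloro equatorial, carboxyl equatorial): E = 0.00 kcal/mol.
Chair II is the more stable (lower-energy) conformer, and in that chair the carboxyl group is equatorial.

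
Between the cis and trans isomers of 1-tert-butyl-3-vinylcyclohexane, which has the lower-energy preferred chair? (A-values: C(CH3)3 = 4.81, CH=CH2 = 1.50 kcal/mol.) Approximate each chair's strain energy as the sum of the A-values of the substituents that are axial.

At 1,3 positions (parity same): cis → (e,e or a,a); trans → (a,e or e,a).
Best chair for cis: E = 0.00 kcal/mol; best chair for trans: E = 1.50 kcal/mol.
The cis isomer is lower by 1.50 kcal/mol.

cis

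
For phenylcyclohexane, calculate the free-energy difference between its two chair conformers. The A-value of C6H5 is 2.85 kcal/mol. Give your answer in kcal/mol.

A monosubstituted cyclohexane has one chair with the phenyl group axial (E = A = 2.85 kcal/mol) and one with it equatorial (E = 0).
ΔE = 2.85 − 0 = 2.85 kcal/mol.

2.85 kcal/mol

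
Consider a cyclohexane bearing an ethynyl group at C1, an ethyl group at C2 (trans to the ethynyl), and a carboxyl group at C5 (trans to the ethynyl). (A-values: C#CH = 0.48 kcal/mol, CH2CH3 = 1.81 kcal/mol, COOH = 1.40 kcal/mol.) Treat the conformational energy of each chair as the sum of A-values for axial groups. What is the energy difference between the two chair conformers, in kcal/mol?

0.89 kcal/mol

Chair I (ethynyl axial, ethyl axial, carboxyl equatorial): E = 2.29 kcal/mol.
Chair II (ethynyl equatorial, ethyl equatorial, carboxyl axial): E = 1.40 kcal/mol.
ΔE = 2.29 − 1.40 = 0.89 kcal/mol; chair II is more stable.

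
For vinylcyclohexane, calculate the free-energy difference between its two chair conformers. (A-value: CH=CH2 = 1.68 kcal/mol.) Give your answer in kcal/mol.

A monosubstituted cyclohexane has one chair with the vinyl group axial (E = A = 1.68 kcal/mol) and one with it equatorial (E = 0).
ΔE = 1.68 − 0 = 1.68 kcal/mol.

1.68 kcal/mol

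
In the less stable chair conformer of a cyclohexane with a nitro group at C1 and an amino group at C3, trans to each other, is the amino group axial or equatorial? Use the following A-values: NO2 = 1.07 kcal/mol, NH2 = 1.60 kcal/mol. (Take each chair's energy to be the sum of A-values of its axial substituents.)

C1 and C3 have the same parity, so for the trans isomer the two substituents are one axial and one equatorial in each chair.
Chair I (nitro axial, amino equatorial): E = 1.07 kcal/mol.
Chair II (nitro equatorial, amino axial): E = 1.60 kcal/mol.
Chair II is the less stable (higher-energy) conformer, and in that chair the amino group is axial.

axial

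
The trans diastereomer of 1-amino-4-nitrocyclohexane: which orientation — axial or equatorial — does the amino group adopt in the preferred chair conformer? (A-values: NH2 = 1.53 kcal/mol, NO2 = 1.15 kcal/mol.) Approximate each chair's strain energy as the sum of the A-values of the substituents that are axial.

C1 and C4 have opposite parity, so for the trans isomer the two substituents are e,e in one chair and a,a in the other.
Chair I (amino axial, nitro axial): E = 2.68 kcal/mol.
Chair II (amino equatorial, nitro equatorial): E = 0.00 kcal/mol.
Chair II is the more stable (lower-energy) conformer, and in that chair the amino group is equatorial.

equatorial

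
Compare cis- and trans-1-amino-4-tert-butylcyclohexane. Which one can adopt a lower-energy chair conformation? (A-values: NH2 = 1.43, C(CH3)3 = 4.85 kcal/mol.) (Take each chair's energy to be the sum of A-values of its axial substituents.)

trans

At 1,4 positions (parity opposite): cis → (a,e or e,a); trans → (e,e or a,a).
Best chair for cis: E = 1.43 kcal/mol; best chair for trans: E = 0.00 kcal/mol.
The trans isomer is lower by 1.43 kcal/mol.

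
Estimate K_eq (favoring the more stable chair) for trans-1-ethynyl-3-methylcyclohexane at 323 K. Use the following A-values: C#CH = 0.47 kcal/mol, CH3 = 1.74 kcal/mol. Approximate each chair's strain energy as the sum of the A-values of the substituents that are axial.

K ≈ 7.23

C1 and C3 have the same parity, so for the trans isomer the two substituents are one axial and one equatorial in each chair.
Chair I (ethynyl axial, methyl equatorial): E = 0.47 kcal/mol; chair II (ethynyl equatorial, methyl axial): E = 1.74 kcal/mol.
ΔG = 1.27 kcal/mol between the two chairs.
K = exp(ΔG/RT) with R = 1.987×10⁻³ kcal mol⁻¹ K⁻¹ and T = 323 K gives K ≈ 7.23.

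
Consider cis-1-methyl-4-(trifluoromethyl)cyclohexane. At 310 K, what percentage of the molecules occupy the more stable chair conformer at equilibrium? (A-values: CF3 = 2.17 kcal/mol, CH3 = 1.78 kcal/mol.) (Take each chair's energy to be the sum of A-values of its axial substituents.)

C1 and C4 have opposite parity, so for the cis isomer the two substituents are one axial and one equatorial in each chair.
Chair I (trifluoromethyl axial, methyl equatorial): E = 2.17 kcal/mol; chair II (trifluoromethyl equatorial, methyl axial): E = 1.78 kcal/mol.
ΔG = 0.39 kcal/mol between the two chairs.
K = exp(ΔG/RT) with R = 1.987×10⁻³ kcal mol⁻¹ K⁻¹ and T = 310 K gives K ≈ 1.88.
Fraction in the lower-energy chair = K/(K+1) = 65.3%.

65.3%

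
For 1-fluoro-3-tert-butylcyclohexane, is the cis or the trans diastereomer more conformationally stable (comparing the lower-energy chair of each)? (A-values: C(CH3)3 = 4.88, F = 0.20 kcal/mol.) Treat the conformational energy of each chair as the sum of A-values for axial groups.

cis

At 1,3 positions (parity same): cis → (e,e or a,a); trans → (a,e or e,a).
Best chair for cis: E = 0.00 kcal/mol; best chair for trans: E = 0.20 kcal/mol.
The cis isomer is lower by 0.20 kcal/mol.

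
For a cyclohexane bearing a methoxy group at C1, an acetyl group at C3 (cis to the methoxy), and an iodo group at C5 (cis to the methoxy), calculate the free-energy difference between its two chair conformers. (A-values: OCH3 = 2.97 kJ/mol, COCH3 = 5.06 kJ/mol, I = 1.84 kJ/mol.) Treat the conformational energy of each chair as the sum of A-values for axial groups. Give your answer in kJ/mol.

9.87 kJ/mol

Chair I (methoxy axial, acetyl axial, iodo axial): E = 9.87 kJ/mol.
Chair II (methoxy equatorial, acetyl equatorial, iodo equatorial): E = 0.00 kJ/mol.
ΔE = 9.87 − 0.00 = 9.87 kJ/mol; chair II is more stable.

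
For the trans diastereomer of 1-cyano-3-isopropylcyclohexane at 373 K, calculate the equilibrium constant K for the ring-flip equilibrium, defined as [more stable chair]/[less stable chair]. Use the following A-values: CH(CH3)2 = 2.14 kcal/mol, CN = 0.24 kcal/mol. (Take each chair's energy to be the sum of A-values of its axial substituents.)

K ≈ 13.0

C1 and C3 have the same parity, so for the trans isomer the two substituents are one axial and one equatorial in each chair.
Chair I (isopropyl axial, cyano equatorial): E = 2.14 kcal/mol; chair II (isopropyl equatorial, cyano axial): E = 0.24 kcal/mol.
ΔG = 1.90 kcal/mol between the two chairs.
K = exp(ΔG/RT) with R = 1.987×10⁻³ kcal mol⁻¹ K⁻¹ and T = 373 K gives K ≈ 13.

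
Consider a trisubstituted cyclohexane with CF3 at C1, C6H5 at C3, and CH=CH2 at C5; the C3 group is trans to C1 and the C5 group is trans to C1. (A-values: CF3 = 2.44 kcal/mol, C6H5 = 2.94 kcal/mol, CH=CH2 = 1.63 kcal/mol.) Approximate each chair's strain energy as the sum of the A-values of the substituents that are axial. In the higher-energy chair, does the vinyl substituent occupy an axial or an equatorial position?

axial

Chair I (trifluoromethyl axial, phenyl equatorial, vinyl equatorial): E = 2.44 kcal/mol.
Chair II (trifluoromethyl equatorial, phenyl axial, vinyl axial): E = 4.57 kcal/mol.
Chair II is the less stable (higher-energy) conformer, and in that chair the vinyl group is axial.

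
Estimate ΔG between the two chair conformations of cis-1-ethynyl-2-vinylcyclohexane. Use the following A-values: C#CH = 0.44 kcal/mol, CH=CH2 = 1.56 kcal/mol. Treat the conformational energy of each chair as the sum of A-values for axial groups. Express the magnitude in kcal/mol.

1.12 kcal/mol

C1 and C2 have opposite parity, so for the cis isomer the two substituents are one axial and one equatorial in each chair.
Chair I (ethynyl axial, vinyl equatorial): E = 0.44 kcal/mol.
Chair II (ethynyl equatorial, vinyl axial): E = 1.56 kcal/mol.
ΔE = 1.56 − 0.44 = 1.12 kcal/mol; chair I is more stable.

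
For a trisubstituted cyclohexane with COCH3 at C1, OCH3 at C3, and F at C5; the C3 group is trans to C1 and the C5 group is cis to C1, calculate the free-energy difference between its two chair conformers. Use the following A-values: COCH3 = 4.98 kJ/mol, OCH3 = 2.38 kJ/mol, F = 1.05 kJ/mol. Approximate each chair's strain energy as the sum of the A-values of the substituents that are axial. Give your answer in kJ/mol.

Chair I (acetyl axial, methoxy equatorial, fluoro axial): E = 6.03 kJ/mol.
Chair II (acetyl equatorial, methoxy axial, fluoro equatorial): E = 2.38 kJ/mol.
ΔE = 6.03 − 2.38 = 3.65 kJ/mol; chair II is more stable.

3.65 kJ/mol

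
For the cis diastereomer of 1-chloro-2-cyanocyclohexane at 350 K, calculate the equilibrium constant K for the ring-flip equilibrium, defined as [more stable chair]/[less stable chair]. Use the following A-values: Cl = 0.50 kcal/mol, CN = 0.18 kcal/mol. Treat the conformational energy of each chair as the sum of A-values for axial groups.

C1 and C2 have opposite parity, so for the cis isomer the two substituents are one axial and one equatorial in each chair.
Chair I (chloro axial, cyano equatorial): E = 0.50 kcal/mol; chair II (chloro equatorial, cyano axial): E = 0.18 kcal/mol.
ΔG = 0.32 kcal/mol between the two chairs.
K = exp(ΔG/RT) with R = 1.987×10⁻³ kcal mol⁻¹ K⁻¹ and T = 350 K gives K ≈ 1.58.

K ≈ 1.58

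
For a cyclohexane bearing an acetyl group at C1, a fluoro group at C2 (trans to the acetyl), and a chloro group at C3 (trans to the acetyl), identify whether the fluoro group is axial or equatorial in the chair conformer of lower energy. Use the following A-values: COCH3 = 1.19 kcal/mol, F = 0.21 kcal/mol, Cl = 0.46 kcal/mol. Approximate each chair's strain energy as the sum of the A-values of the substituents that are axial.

Chair I (acetyl axial, fluoro axial, chloro equatorial): E = 1.40 kcal/mol.
Chair II (acetyl equatorial, fluoro equatorial, chloro axial): E = 0.46 kcal/mol.
Chair II is the more stable (lower-energy) conformer, and in that chair the fluoro group is equatorial.

equatorial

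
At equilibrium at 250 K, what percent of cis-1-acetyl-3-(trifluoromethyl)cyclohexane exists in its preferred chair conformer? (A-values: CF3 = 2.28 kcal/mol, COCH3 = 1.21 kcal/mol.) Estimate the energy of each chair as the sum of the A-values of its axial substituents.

C1 and C3 have the same parity, so for the cis isomer the two substituents are e,e in one chair and a,a in the other.
Chair I (trifluoromethyl axial, acetyl axial): E = 3.49 kcal/mol; chair II (trifluoromethyl equatorial, acetyl equatorial): E = 0.00 kcal/mol.
ΔG = 3.49 kcal/mol between the two chairs.
K = exp(ΔG/RT) with R = 1.987×10⁻³ kcal mol⁻¹ K⁻¹ and T = 250 K gives K ≈ 1.13e+03.
Fraction in the lower-energy chair = K/(K+1) = 99.9%.

99.9%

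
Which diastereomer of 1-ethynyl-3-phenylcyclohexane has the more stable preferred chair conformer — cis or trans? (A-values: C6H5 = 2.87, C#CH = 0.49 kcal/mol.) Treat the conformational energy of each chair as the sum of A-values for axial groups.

At 1,3 positions (parity same): cis → (e,e or a,a); trans → (a,e or e,a).
Best chair for cis: E = 0.00 kcal/mol; best chair for trans: E = 0.49 kcal/mol.
The cis isomer is lower by 0.49 kcal/mol.

cis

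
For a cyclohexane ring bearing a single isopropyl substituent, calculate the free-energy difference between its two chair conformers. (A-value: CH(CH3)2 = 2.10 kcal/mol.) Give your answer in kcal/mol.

2.10 kcal/mol

A monosubstituted cyclohexane has one chair with the isopropyl group axial (E = A = 2.10 kcal/mol) and one with it equatorial (E = 0).
ΔE = 2.10 − 0 = 2.10 kcal/mol.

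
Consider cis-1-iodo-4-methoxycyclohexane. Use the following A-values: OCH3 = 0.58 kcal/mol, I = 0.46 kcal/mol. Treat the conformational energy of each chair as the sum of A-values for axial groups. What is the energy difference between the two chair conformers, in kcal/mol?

0.12 kcal/mol

C1 and C4 have opposite parity, so for the cis isomer the two substituents are one axial and one equatorial in each chair.
Chair I (methoxy axial, iodo equatorial): E = 0.58 kcal/mol.
Chair II (methoxy equatorial, iodo axial): E = 0.46 kcal/mol.
ΔE = 0.58 − 0.46 = 0.12 kcal/mol; chair II is more stable.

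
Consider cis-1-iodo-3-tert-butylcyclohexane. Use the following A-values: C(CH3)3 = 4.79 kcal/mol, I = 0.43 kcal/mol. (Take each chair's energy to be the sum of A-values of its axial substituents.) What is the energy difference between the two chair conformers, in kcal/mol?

C1 and C3 have the same parity, so for the cis isomer the two substituents are e,e in one chair and a,a in the other.
Chair I (tert-butyl axial, iodo axial): E = 5.22 kcal/mol.
Chair II (tert-butyl equatorial, iodo equatorial): E = 0.00 kcal/mol.
ΔE = 5.22 − 0.00 = 5.22 kcal/mol; chair II is more stable.

5.22 kcal/mol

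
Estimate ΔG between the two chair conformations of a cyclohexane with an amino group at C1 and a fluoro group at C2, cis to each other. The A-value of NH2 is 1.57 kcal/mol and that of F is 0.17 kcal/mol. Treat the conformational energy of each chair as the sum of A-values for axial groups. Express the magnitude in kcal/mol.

1.40 kcal/mol

C1 and C2 have opposite parity, so for the cis isomer the two substituents are one axial and one equatorial in each chair.
Chair I (amino axial, fluoro equatorial): E = 1.57 kcal/mol.
Chair II (amino equatorial, fluoro axial): E = 0.17 kcal/mol.
ΔE = 1.57 − 0.17 = 1.40 kcal/mol; chair II is more stable.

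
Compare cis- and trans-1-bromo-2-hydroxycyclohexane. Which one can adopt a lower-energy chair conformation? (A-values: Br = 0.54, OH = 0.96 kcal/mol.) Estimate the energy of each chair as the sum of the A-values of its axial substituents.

trans

At 1,2 positions (parity opposite): cis → (a,e or e,a); trans → (e,e or a,a).
Best chair for cis: E = 0.54 kcal/mol; best chair for trans: E = 0.00 kcal/mol.
The trans isomer is lower by 0.54 kcal/mol.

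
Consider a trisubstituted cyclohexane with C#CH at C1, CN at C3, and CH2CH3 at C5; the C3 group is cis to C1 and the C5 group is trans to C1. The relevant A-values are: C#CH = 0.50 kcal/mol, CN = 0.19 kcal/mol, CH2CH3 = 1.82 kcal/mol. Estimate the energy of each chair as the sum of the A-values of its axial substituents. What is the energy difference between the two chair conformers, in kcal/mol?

1.13 kcal/mol

Chair I (ethynyl axial, cyano axial, ethyl equatorial): E = 0.69 kcal/mol.
Chair II (ethynyl equatorial, cyano equatorial, ethyl axial): E = 1.82 kcal/mol.
ΔE = 1.82 − 0.69 = 1.13 kcal/mol; chair I is more stable.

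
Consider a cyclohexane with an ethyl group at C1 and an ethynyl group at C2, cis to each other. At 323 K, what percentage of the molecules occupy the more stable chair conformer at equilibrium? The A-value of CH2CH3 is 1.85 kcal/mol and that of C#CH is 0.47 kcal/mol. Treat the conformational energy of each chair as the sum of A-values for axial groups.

89.6%

C1 and C2 have opposite parity, so for the cis isomer the two substituents are one axial and one equatorial in each chair.
Chair I (ethyl axial, ethynyl equatorial): E = 1.85 kcal/mol; chair II (ethyl equatorial, ethynyl axial): E = 0.47 kcal/mol.
ΔG = 1.38 kcal/mol between the two chairs.
K = exp(ΔG/RT) with R = 1.987×10⁻³ kcal mol⁻¹ K⁻¹ and T = 323 K gives K ≈ 8.59.
Fraction in the lower-energy chair = K/(K+1) = 89.6%.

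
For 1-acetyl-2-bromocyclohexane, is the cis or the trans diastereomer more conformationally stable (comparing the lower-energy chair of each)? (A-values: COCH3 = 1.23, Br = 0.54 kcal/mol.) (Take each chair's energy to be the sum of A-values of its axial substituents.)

At 1,2 positions (parity opposite): cis → (a,e or e,a); trans → (e,e or a,a).
Best chair for cis: E = 0.54 kcal/mol; best chair for trans: E = 0.00 kcal/mol.
The trans isomer is lower by 0.54 kcal/mol.

trans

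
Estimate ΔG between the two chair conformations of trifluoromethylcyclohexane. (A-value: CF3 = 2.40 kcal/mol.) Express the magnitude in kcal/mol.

A monosubstituted cyclohexane has one chair with the trifluoromethyl group axial (E = A = 2.40 kcal/mol) and one with it equatorial (E = 0).
ΔE = 2.40 − 0 = 2.40 kcal/mol.

2.40 kcal/mol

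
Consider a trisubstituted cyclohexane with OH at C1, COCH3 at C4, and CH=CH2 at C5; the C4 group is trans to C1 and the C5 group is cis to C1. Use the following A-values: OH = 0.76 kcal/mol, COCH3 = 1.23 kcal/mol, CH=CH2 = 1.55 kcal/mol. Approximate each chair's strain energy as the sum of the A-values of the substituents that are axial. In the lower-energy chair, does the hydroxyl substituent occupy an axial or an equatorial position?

Chair I (hydroxyl axial, acetyl axial, vinyl axial): E = 3.54 kcal/mol.
Chair II (hydroxyl equatorial, acetyl equatorial, vinyl equatorial): E = 0.00 kcal/mol.
Chair II is the more stable (lower-energy) conformer, and in that chair the hydroxyl group is equatorial.

equatorial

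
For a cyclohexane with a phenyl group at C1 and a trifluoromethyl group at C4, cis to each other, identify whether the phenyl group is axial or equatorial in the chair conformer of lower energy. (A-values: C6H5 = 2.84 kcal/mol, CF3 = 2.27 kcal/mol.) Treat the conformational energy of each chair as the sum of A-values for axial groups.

C1 and C4 have opposite parity, so for the cis isomer the two substituents are one axial and one equatorial in each chair.
Chair I (phenyl axial, trifluoromethyl equatorial): E = 2.84 kcal/mol.
Chair II (phenyl equatorial, trifluoromethyl axial): E = 2.27 kcal/mol.
Chair II is the more stable (lower-energy) conformer, and in that chair the phenyl group is equatorial.

equatorial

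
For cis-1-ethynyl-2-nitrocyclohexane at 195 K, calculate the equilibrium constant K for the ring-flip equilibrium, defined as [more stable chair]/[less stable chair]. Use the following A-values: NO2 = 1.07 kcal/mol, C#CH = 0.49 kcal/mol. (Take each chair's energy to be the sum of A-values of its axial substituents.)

C1 and C2 have opposite parity, so for the cis isomer the two substituents are one axial and one equatorial in each chair.
Chair I (nitro axial, ethynyl equatorial): E = 1.07 kcal/mol; chair II (nitro equatorial, ethynyl axial): E = 0.49 kcal/mol.
ΔG = 0.58 kcal/mol between the two chairs.
K = exp(ΔG/RT) with R = 1.987×10⁻³ kcal mol⁻¹ K⁻¹ and T = 195 K gives K ≈ 4.47.

K ≈ 4.47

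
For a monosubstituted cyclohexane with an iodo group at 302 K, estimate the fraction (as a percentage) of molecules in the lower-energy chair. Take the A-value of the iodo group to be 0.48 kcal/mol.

One chair has the iodo group axial (E = 0.48 kcal/mol) and the other has it equatorial (E = 0).
ΔG = 0.48 kcal/mol between the two chairs.
K = exp(ΔG/RT) with R = 1.987×10⁻³ kcal mol⁻¹ K⁻¹ and T = 302 K gives K ≈ 2.23.
Fraction in the lower-energy chair = K/(K+1) = 69.0%.

69.0%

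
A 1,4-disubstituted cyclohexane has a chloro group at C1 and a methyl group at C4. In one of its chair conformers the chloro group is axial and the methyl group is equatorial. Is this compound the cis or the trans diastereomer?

C1 and C4 have opposite parity, so their axial bonds point in opposite directions.
With opposite-parity carbons, two substituents on the same face are one axial and one equatorial; opposite faces give both axial or both equatorial.
Here the groups are axial/equatorial → same face → cis.

cis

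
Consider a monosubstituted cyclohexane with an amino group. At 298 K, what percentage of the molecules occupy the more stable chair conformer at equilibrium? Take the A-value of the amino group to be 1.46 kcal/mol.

One chair has the amino group axial (E = 1.46 kcal/mol) and the other has it equatorial (E = 0).
ΔG = 1.46 kcal/mol between the two chairs.
K = exp(ΔG/RT) with R = 1.987×10⁻³ kcal mol⁻¹ K⁻¹ and T = 298 K gives K ≈ 11.8.
Fraction in the lower-energy chair = K/(K+1) = 92.2%.

92.2%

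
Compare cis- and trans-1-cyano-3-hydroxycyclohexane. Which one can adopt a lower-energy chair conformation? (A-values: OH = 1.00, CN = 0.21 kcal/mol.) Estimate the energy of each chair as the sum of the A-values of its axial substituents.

At 1,3 positions (parity same): cis → (e,e or a,a); trans → (a,e or e,a).
Best chair for cis: E = 0.00 kcal/mol; best chair for trans: E = 0.21 kcal/mol.
The cis isomer is lower by 0.21 kcal/mol.

cis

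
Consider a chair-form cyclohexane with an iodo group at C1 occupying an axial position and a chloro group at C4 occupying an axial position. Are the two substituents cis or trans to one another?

C1 and C4 have opposite parity, so their axial bonds point in opposite directions.
With opposite-parity carbons, two substituents on the same face are one axial and one equatorial; opposite faces give both axial or both equatorial.
Here the groups are axial/axial → opposite face → trans.

trans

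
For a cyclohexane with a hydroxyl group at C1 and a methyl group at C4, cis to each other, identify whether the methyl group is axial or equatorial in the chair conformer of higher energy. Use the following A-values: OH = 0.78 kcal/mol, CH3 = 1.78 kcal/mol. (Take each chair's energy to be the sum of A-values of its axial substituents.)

axial

C1 and C4 have opposite parity, so for the cis isomer the two substituents are one axial and one equatorial in each chair.
Chair I (hydroxyl axial, methyl equatorial): E = 0.78 kcal/mol.
Chair II (hydroxyl equatorial, methyl axial): E = 1.78 kcal/mol.
Chair II is the less stable (higher-energy) conformer, and in that chair the methyl group is axial.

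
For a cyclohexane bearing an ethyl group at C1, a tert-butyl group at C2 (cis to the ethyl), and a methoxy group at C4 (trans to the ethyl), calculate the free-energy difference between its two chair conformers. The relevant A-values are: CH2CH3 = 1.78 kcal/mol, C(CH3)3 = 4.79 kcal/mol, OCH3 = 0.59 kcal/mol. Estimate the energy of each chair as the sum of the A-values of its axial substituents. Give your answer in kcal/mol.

Chair I (ethyl axial, tert-butyl equatorial, methoxy axial): E = 2.37 kcal/mol.
Chair II (ethyl equatorial, tert-butyl axial, methoxy equatorial): E = 4.79 kcal/mol.
ΔE = 4.79 − 2.37 = 2.42 kcal/mol; chair I is more stable.

2.42 kcal/mol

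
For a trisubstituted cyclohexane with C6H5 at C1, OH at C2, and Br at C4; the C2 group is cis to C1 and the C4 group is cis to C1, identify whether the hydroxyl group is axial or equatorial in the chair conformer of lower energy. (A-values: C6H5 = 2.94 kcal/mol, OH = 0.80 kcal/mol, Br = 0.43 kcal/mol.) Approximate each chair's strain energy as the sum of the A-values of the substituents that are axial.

Chair I (phenyl axial, hydroxyl equatorial, bromo equatorial): E = 2.94 kcal/mol.
Chair II (phenyl equatorial, hydroxyl axial, bromo axial): E = 1.23 kcal/mol.
Chair II is the more stable (lower-energy) conformer, and in that chair the hydroxyl group is axial.

axial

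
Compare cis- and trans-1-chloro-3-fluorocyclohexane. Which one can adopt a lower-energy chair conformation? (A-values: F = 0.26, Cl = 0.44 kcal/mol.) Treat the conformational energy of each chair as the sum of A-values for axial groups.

At 1,3 positions (parity same): cis → (e,e or a,a); trans → (a,e or e,a).
Best chair for cis: E = 0.00 kcal/mol; best chair for trans: E = 0.26 kcal/mol.
The cis isomer is lower by 0.26 kcal/mol.

cis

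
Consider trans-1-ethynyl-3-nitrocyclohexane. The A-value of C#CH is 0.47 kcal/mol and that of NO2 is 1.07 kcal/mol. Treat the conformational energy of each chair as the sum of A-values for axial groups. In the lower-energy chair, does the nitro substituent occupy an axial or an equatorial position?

C1 and C3 have the same parity, so for the trans isomer the two substituents are one axial and one equatorial in each chair.
Chair I (ethynyl axial, nitro equatorial): E = 0.47 kcal/mol.
Chair II (ethynyl equatorial, nitro axial): E = 1.07 kcal/mol.
Chair I is the more stable (lower-energy) conformer, and in that chair the nitro group is equatorial.

equatorial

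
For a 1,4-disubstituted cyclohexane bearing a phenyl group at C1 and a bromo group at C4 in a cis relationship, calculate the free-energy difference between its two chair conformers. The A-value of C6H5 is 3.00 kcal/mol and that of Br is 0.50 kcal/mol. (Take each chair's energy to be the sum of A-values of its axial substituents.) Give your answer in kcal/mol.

2.50 kcal/mol

C1 and C4 have opposite parity, so for the cis isomer the two substituents are one axial and one equatorial in each chair.
Chair I (phenyl axial, bromo equatorial): E = 3.00 kcal/mol.
Chair II (phenyl equatorial, bromo axial): E = 0.50 kcal/mol.
ΔE = 3.00 − 0.50 = 2.50 kcal/mol; chair II is more stable.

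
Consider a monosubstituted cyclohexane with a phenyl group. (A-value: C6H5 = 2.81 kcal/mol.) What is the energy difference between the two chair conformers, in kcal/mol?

A monosubstituted cyclohexane has one chair with the phenyl group axial (E = A = 2.81 kcal/mol) and one with it equatorial (E = 0).
ΔE = 2.81 − 0 = 2.81 kcal/mol.

2.81 kcal/mol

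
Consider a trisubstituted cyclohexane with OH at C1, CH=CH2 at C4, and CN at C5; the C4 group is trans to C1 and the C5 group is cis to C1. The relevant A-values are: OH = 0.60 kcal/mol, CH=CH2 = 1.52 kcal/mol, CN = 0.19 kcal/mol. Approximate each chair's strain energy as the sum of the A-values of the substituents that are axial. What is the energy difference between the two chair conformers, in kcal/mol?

2.31 kcal/mol

Chair I (hydroxyl axial, vinyl axial, cyano axial): E = 2.31 kcal/mol.
Chair II (hydroxyl equatorial, vinyl equatorial, cyano equatorial): E = 0.00 kcal/mol.
ΔE = 2.31 − 0.00 = 2.31 kcal/mol; chair II is more stable.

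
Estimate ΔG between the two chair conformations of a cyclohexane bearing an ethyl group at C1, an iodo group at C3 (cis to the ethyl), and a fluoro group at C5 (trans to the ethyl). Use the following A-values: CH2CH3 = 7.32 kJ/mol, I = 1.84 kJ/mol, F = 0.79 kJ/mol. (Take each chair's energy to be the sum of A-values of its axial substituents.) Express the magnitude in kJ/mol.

8.37 kJ/mol

Chair I (ethyl axial, iodo axial, fluoro equatorial): E = 9.16 kJ/mol.
Chair II (ethyl equatorial, iodo equatorial, fluoro axial): E = 0.79 kJ/mol.
ΔE = 9.16 − 0.79 = 8.37 kJ/mol; chair II is more stable.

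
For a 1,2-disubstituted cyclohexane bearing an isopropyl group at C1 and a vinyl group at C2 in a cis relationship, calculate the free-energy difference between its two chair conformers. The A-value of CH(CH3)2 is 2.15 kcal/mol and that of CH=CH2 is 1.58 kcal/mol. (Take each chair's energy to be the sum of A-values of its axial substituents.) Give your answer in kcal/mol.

0.57 kcal/mol

C1 and C2 have opposite parity, so for the cis isomer the two substituents are one axial and one equatorial in each chair.
Chair I (isopropyl axial, vinyl equatorial): E = 2.15 kcal/mol.
Chair II (isopropyl equatorial, vinyl axial): E = 1.58 kcal/mol.
ΔE = 2.15 − 1.58 = 0.57 kcal/mol; chair II is more stable.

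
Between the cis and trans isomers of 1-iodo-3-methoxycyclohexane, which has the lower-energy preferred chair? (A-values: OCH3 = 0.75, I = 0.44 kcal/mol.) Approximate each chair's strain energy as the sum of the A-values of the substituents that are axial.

At 1,3 positions (parity same): cis → (e,e or a,a); trans → (a,e or e,a).
Best chair for cis: E = 0.00 kcal/mol; best chair for trans: E = 0.44 kcal/mol.
The cis isomer is lower by 0.44 kcal/mol.

cis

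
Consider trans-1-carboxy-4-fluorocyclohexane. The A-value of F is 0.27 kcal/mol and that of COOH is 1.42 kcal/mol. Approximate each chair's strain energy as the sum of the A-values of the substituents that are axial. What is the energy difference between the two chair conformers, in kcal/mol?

1.69 kcal/mol

C1 and C4 have opposite parity, so for the trans isomer the two substituents are e,e in one chair and a,a in the other.
Chair I (fluoro axial, carboxyl axial): E = 1.69 kcal/mol.
Chair II (fluoro equatorial, carboxyl equatorial): E = 0.00 kcal/mol.
ΔE = 1.69 − 0.00 = 1.69 kcal/mol; chair II is more stable.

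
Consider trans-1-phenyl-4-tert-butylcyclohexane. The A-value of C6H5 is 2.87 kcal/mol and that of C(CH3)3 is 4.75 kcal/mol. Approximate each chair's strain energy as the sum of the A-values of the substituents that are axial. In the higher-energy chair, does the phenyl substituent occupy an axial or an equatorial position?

axial

C1 and C4 have opposite parity, so for the trans isomer the two substituents are e,e in one chair and a,a in the other.
Chair I (phenyl axial, tert-butyl axial): E = 7.62 kcal/mol.
Chair II (phenyl equatorial, tert-butyl equatorial): E = 0.00 kcal/mol.
Chair I is the less stable (higher-energy) conformer, and in that chair the phenyl group is axial.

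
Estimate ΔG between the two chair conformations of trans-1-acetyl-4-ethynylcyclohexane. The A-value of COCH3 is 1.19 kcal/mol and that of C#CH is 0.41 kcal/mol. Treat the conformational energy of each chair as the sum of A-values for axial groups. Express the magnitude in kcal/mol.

1.60 kcal/mol

C1 and C4 have opposite parity, so for the trans isomer the two substituents are e,e in one chair and a,a in the other.
Chair I (acetyl axial, ethynyl axial): E = 1.60 kcal/mol.
Chair II (acetyl equatorial, ethynyl equatorial): E = 0.00 kcal/mol.
ΔE = 1.60 − 0.00 = 1.60 kcal/mol; chair II is more stable.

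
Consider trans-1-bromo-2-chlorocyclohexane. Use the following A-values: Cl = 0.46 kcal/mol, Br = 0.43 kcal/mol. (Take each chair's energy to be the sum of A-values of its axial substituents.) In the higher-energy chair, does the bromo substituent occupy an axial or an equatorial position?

C1 and C2 have opposite parity, so for the trans isomer the two substituents are e,e in one chair and a,a in the other.
Chair I (chloro axial, bromo axial): E = 0.89 kcal/mol.
Chair II (chloro equatorial, bromo equatorial): E = 0.00 kcal/mol.
Chair I is the less stable (higher-energy) conformer, and in that chair the bromo group is axial.

axial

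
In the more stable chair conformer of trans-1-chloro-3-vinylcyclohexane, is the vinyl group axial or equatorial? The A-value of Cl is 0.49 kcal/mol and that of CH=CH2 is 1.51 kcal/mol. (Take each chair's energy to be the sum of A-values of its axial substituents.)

equatorial

C1 and C3 have the same parity, so for the trans isomer the two substituents are one axial and one equatorial in each chair.
Chair I (chloro axial, vinyl equatorial): E = 0.49 kcal/mol.
Chair II (chloro equatorial, vinyl axial): E = 1.51 kcal/mol.
Chair I is the more stable (lower-energy) conformer, and in that chair the vinyl group is equatorial.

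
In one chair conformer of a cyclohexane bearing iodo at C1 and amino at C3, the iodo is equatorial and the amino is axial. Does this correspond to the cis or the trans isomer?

C1 and C3 have the same parity, so their axial bonds point in the same direction.
With same-parity carbons, two substituents on the same face are both axial or both equatorial; opposite faces give one of each.
Here the groups are equatorial/axial → opposite face → trans.

trans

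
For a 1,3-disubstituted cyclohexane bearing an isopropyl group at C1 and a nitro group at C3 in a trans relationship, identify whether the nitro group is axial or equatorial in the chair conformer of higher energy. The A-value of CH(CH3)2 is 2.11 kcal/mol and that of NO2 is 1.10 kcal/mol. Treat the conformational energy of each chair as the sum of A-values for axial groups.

C1 and C3 have the same parity, so for the trans isomer the two substituents are one axial and one equatorial in each chair.
Chair I (isopropyl axial, nitro equatorial): E = 2.11 kcal/mol.
Chair II (isopropyl equatorial, nitro axial): E = 1.10 kcal/mol.
Chair I is the less stable (higher-energy) conformer, and in that chair the nitro group is equatorial.

equatorial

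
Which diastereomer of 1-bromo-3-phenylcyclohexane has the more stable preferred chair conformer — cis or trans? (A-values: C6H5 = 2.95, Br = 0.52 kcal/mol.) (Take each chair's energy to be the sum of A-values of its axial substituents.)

cis

At 1,3 positions (parity same): cis → (e,e or a,a); trans → (a,e or e,a).
Best chair for cis: E = 0.00 kcal/mol; best chair for trans: E = 0.52 kcal/mol.
The cis isomer is lower by 0.52 kcal/mol.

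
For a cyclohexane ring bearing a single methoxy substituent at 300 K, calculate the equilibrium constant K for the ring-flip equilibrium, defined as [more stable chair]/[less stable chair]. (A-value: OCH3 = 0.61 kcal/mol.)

One chair has the methoxy group axial (E = 0.61 kcal/mol) and the other has it equatorial (E = 0).
ΔG = 0.61 kcal/mol between the two chairs.
K = exp(ΔG/RT) with R = 1.987×10⁻³ kcal mol⁻¹ K⁻¹ and T = 300 K gives K ≈ 2.78.

K ≈ 2.78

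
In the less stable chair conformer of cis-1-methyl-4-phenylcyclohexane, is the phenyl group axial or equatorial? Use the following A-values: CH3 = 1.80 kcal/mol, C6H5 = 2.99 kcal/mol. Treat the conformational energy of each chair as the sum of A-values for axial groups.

axial

C1 and C4 have opposite parity, so for the cis isomer the two substituents are one axial and one equatorial in each chair.
Chair I (methyl axial, phenyl equatorial): E = 1.80 kcal/mol.
Chair II (methyl equatorial, phenyl axial): E = 2.99 kcal/mol.
Chair II is the less stable (higher-energy) conformer, and in that chair the phenyl group is axial.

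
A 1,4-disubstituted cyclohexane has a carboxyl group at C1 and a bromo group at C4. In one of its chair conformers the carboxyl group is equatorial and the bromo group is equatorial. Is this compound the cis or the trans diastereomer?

C1 and C4 have opposite parity, so their axial bonds point in opposite directions.
With opposite-parity carbons, two substituents on the same face are one axial and one equatorial; opposite faces give both axial or both equatorial.
Here the groups are equatorial/equatorial → opposite face → trans.

trans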